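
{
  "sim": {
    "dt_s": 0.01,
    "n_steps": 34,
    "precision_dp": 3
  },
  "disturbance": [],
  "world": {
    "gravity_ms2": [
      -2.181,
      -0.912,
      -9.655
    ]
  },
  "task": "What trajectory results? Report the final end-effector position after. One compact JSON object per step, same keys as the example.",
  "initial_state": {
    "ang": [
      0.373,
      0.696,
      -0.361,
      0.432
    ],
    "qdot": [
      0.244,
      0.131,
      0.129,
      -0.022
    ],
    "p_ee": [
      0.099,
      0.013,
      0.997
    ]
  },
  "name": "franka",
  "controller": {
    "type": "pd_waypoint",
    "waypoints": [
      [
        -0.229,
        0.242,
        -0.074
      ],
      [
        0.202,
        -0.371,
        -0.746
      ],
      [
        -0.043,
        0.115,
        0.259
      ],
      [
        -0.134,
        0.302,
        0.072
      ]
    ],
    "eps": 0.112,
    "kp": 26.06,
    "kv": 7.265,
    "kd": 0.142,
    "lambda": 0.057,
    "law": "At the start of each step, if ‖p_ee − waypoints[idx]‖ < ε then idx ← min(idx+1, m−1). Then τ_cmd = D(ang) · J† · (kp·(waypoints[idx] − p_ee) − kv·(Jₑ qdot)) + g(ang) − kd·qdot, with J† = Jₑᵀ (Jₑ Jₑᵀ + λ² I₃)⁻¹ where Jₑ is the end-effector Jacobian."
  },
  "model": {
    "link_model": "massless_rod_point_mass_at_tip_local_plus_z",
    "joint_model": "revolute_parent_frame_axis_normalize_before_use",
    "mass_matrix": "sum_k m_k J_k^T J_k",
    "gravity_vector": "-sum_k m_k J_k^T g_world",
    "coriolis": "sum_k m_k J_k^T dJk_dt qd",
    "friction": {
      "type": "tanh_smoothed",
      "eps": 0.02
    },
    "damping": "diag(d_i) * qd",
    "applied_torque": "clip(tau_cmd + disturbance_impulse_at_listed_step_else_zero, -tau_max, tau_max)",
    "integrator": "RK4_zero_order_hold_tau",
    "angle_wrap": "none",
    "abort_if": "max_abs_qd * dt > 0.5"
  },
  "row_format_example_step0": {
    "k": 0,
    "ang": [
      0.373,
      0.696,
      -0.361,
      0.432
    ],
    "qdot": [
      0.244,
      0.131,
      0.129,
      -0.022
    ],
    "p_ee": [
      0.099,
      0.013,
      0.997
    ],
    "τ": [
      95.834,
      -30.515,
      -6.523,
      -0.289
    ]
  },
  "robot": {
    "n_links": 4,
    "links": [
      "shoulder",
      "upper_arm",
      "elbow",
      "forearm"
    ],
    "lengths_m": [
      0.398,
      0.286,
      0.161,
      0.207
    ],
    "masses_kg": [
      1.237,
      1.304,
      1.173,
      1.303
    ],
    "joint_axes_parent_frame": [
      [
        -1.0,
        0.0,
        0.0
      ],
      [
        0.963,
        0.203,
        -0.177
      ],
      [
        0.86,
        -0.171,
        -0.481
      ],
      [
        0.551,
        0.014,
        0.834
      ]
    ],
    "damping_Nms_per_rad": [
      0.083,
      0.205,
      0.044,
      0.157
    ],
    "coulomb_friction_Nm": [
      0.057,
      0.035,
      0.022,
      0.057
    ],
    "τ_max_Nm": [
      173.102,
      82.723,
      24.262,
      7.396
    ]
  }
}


{"k":1,"ang":[0.381,0.703,-0.354,0.432],"qdot":[1.436,1.317,1.347,0.037],"p_ee":[0.099,0.014,0.996],"\u03c4":[89.119,-28.845,-6.223,-0.301]}
{"k":2,"ang":[0.401,0.722,-0.335,0.433],"qdot":[2.496,2.312,2.432,0.319],"p_ee":[0.098,0.016,0.992],"\u03c4":[80.404,-26.386,-5.704,-0.326]}
{"k":3,"ang":[0.431,0.749,-0.306,0.439],"qdot":[3.392,3.077,3.325,0.917],"p_ee":[0.097,0.019,0.987],"\u03c4":[69.85,-23.233,-5.002,-0.378]}
{"k":4,"ang":[0.468,0.782,-0.269,0.452],"qdot":[4.114,3.627,4.001,1.68],"p_ee":[0.095,0.022,0.978],"\u03c4":[58.161,-19.64,-4.189,-0.432]}
{"k":5,"ang":[0.512,0.82,-0.227,0.472],"qdot":[4.667,3.992,4.459,2.449],"p_ee":[0.092,0.026,0.968],"\u03c4":[46.386,-15.989,-3.368,-0.473]}
{"k":6,"ang":[0.561,0.862,-0.181,0.5],"qdot":[5.069,4.212,4.726,3.107],"p_ee":[0.088,0.031,0.955],"\u03c4":[35.378,-12.596,-2.629,-0.494]}
{"k":7,"ang":[0.613,0.904,-0.133,0.534],"qdot":[5.347,4.325,4.846,3.592],"p_ee":[0.083,0.036,0.94],"\u03c4":[25.586,-9.632,-2.028,-0.498]}
{"k":8,"ang":[0.667,0.948,-0.084,0.571],"qdot":[5.53,4.36,4.865,3.9],"p_ee":[0.076,0.043,0.924],"\u03c4":[17.123,-7.144,-1.585,-0.488]}
{"k":9,"ang":[0.723,0.991,-0.036,0.611],"qdot":[5.642,4.34,4.819,4.053],"p_ee":[0.068,0.051,0.905],"\u03c4":[9.919,-5.108,-1.298,-0.471]}
{"k":10,"ang":[0.78,1.034,0.012,0.652],"qdot":[5.701,4.28,4.738,4.085],"p_ee":[0.06,0.059,0.886],"\u03c4":[3.828,-3.471,-1.152,-0.452]}
{"k":11,"ang":[0.837,1.077,0.059,0.692],"qdot":[5.723,4.188,4.64,4.03],"p_ee":[0.05,0.068,0.865],"\u03c4":[-1.312,-2.171,-1.128,-0.434]}
{"k":12,"ang":[0.894,1.118,0.105,0.732],"qdot":[5.717,4.073,4.539,3.916],"p_ee":[0.04,0.078,0.844],"\u03c4":[-5.651,-1.149,-1.204,-0.417]}
{"k":13,"ang":[0.951,1.158,0.15,0.77],"qdot":[5.69,3.94,4.442,3.762],"p_ee":[0.03,0.089,0.821],"\u03c4":[-9.321,-0.352,-1.36,-0.402]}
{"k":14,"ang":[1.008,1.197,0.194,0.807],"qdot":[5.648,3.792,4.353,3.583],"p_ee":[0.019,0.099,0.799],"\u03c4":[-12.433,0.266,-1.579,-0.389]}
{"k":15,"ang":[1.064,1.234,0.237,0.842],"qdot":[5.594,3.632,4.275,3.388],"p_ee":[0.007,0.111,0.775],"\u03c4":[-15.078,0.742,-1.845,-0.376]}
{"k":16,"ang":[1.12,1.269,0.279,0.875],"qdot":[5.531,3.464,4.206,3.185],"p_ee":[-0.004,0.122,0.752],"\u03c4":[-17.333,1.108,-2.145,-0.362]}
{"k":17,"ang":[1.175,1.303,0.321,0.906],"qdot":[5.46,3.29,4.146,2.977],"p_ee":[-0.016,0.134,0.728],"\u03c4":[-19.26,1.391,-2.468,-0.347]}
{"k":18,"ang":[1.229,1.335,0.362,0.935],"qdot":[5.383,3.111,4.094,2.767],"p_ee":[-0.028,0.145,0.705],"\u03c4":[-20.909,1.612,-2.806,-0.33]}
{"k":19,"ang":[1.282,1.365,0.403,0.961],"qdot":[5.3,2.931,4.048,2.558],"p_ee":[-0.039,0.157,0.681],"\u03c4":[-22.325,1.789,-3.151,-0.311]}
{"k":20,"ang":[1.335,1.394,0.443,0.986],"qdot":[5.213,2.749,4.006,2.351],"p_ee":[-0.051,0.168,0.657],"\u03c4":[-23.54,1.935,-3.496,-0.289]}
{"k":21,"ang":[1.387,1.42,0.483,1.008],"qdot":[5.123,2.568,3.967,2.147],"p_ee":[-0.063,0.179,0.633],"\u03c4":[-24.585,2.062,-3.837,-0.266]}
{"k":22,"ang":[1.437,1.445,0.522,1.029],"qdot":[5.029,2.389,3.928,1.947],"p_ee":[-0.074,0.19,0.61],"\u03c4":[-25.483,2.18,-4.17,-0.24]}
{"k":23,"ang":[1.487,1.468,0.561,1.047],"qdot":[4.932,2.212,3.889,1.752],"p_ee":[-0.085,0.201,0.586],"\u03c4":[-26.255,2.294,-4.491,-0.212]}
{"k":24,"ang":[1.536,1.489,0.6,1.064],"qdot":[4.832,2.039,3.848,1.564],"p_ee":[-0.096,0.212,0.563],"\u03c4":[-26.918,2.41,-4.799,-0.184]}
{"k":25,"ang":[1.584,1.509,0.638,1.078],"qdot":[4.731,1.87,3.804,1.383],"p_ee":[-0.107,0.222,0.54],"\u03c4":[-27.486,2.533,-5.092,-0.154]}
{"k":26,"ang":[1.631,1.527,0.676,1.091],"qdot":[4.627,1.706,3.757,1.21],"p_ee":[-0.117,0.232,0.517],"\u03c4":[-27.971,2.664,-5.367,-0.124]}
{"k":27,"ang":[1.676,1.543,0.713,1.103],"qdot":[4.522,1.547,3.705,1.045],"p_ee":[-0.127,0.241,0.495],"\u03c4":[-28.383,2.805,-5.624,-0.094]}
{"k":28,"ang":[1.721,1.558,0.75,1.112],"qdot":[4.415,1.395,3.648,0.891],"p_ee":[-0.137,0.25,0.472],"\u03c4":[-28.731,2.957,-5.863,-0.065]}
{"k":29,"ang":[1.765,1.571,0.786,1.121],"qdot":[4.307,1.248,3.587,0.747],"p_ee":[-0.146,0.259,0.45],"\u03c4":[-29.021,3.121,-6.083,-0.037]}
{"k":30,"ang":[1.807,1.583,0.822,1.127],"qdot":[4.199,1.107,3.52,0.614],"p_ee":[-0.155,0.267,0.429],"\u03c4":[-29.261,3.296,-6.283,-0.01]}
{"k":31,"ang":[1.849,1.593,0.856,1.133],"qdot":[4.089,0.973,3.449,0.492],"p_ee":[-0.164,0.275,0.407],"\u03c4":[-29.455,3.482,-6.464,0.016]}
{"k":32,"ang":[1.889,1.602,0.89,1.137],"qdot":[3.979,0.846,3.373,0.382],"p_ee":[-0.172,0.283,0.386],"\u03c4":[-29.607,3.677,-6.626,0.041]}
{"k":33,"ang":[1.928,1.61,0.924,1.141],"qdot":[3.869,0.725,3.292,0.284],"p_ee":[-0.179,0.29,0.366],"\u03c4":[-29.721,3.881,-6.77,0.063]}
{"k":34,"ang":[1.966,1.617,0.956,1.143],"qdot":[3.759,0.611,3.207,0.197],"p_ee":[-0.187,0.296,0.346]}
{"summary": "final p_ee position (m): -0.187 0.296 0.346"}


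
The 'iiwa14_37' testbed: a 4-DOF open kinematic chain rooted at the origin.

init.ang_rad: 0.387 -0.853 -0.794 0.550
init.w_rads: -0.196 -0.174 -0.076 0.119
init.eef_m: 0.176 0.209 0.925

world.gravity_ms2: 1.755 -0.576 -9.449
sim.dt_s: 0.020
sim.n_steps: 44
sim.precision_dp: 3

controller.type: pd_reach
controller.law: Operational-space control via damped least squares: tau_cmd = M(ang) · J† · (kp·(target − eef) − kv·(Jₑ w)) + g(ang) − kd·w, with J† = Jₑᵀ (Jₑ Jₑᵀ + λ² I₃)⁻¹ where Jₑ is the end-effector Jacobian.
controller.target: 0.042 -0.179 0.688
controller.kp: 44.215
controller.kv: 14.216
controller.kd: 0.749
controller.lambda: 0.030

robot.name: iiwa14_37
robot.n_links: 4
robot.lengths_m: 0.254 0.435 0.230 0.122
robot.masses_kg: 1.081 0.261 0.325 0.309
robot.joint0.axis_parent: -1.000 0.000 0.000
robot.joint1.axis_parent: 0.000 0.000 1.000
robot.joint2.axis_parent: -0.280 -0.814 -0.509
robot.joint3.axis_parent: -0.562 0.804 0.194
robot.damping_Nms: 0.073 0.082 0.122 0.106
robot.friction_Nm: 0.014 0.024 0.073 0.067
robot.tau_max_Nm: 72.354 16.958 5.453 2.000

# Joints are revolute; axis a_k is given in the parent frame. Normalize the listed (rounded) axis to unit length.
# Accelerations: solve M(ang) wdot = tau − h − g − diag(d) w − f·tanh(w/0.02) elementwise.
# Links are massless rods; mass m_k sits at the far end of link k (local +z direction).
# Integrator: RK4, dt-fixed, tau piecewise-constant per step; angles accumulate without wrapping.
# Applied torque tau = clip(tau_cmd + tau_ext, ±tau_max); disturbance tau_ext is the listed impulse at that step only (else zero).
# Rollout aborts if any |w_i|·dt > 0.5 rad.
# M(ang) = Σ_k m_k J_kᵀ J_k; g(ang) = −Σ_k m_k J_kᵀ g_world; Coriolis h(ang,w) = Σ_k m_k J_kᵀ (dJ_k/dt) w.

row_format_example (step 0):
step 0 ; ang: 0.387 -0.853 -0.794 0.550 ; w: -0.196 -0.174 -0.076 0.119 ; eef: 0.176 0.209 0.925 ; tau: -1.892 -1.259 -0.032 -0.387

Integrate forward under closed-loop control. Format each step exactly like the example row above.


step 1 ; ang: 0.387 -0.874 -0.810 0.544 ; w: 0.138 -1.967 -1.419 -0.022 ; eef: 0.175 0.203 0.925 ; tau: -1.747 0.334 1.135 -0.256
step 2 ; ang: 0.387 -0.894 -0.829 0.537 ; w: -0.111 -0.290 -0.452 -0.322 ; eef: 0.174 0.196 0.924 ; tau: -2.085 -1.156 0.250 -0.060
step 3 ; ang: 0.387 -0.921 -0.843 0.562 ; w: 0.083 -1.936 -1.088 1.477 ; eef: 0.174 0.190 0.922 ; tau: -3.033 0.168 0.879 -1.429
step 4 ; ang: 0.387 -0.919 -0.873 0.474 ; w: -0.054 1.355 -1.443 -7.174 ; eef: 0.172 0.183 0.925 ; tau: 0.902 -1.997 0.818 2.000
step 5 ; ang: 0.386 -0.979 -0.873 0.612 ; w: -0.012 -5.018 0.427 12.790 ; eef: 0.171 0.178 0.917 ; tau: -8.762 2.110 -0.107 -2.000
step 6 ; ang: 0.383 -0.968 -0.893 0.557 ; w: -0.520 4.471 -0.966 -10.388 ; eef: 0.172 0.171 0.919 ; tau: 3.850 -4.603 0.696 2.000
step 7 ; ang: 0.378 -1.013 -0.897 0.683 ; w: 0.090 -6.698 -0.584 14.633 ; eef: 0.173 0.164 0.911 ; tau: -8.836 3.657 1.000 -2.000
step 8 ; ang: 0.373 -1.013 -0.917 0.656 ; w: -0.795 5.106 -0.071 -9.498 ; eef: 0.174 0.155 0.912 ; tau: 4.432 -5.284 0.159 2.000
step 9 ; ang: 0.365 -1.046 -0.919 0.773 ; w: 0.017 -6.596 -1.047 14.274 ; eef: 0.176 0.147 0.904 ; tau: -8.164 3.745 1.536 -2.000
step 10 ; ang: 0.358 -1.054 -0.939 0.770 ; w: -0.836 4.399 0.171 -7.855 ; eef: 0.177 0.136 0.903 ; tau: 4.143 -4.788 0.143 2.000
step 11 ; ang: 0.347 -1.079 -0.940 0.873 ; w: -0.147 -5.616 -0.969 12.992 ; eef: 0.178 0.128 0.896 ; tau: -7.353 3.079 1.514 -2.000
step 12 ; ang: 0.340 -1.092 -0.958 0.884 ; w: -0.770 3.340 0.027 -6.521 ; eef: 0.178 0.117 0.894 ; tau: 3.726 -3.903 0.396 2.000
step 13 ; ang: 0.328 -1.112 -0.958 0.978 ; w: -0.320 -4.549 -0.663 11.760 ; eef: 0.178 0.108 0.888 ; tau: -6.713 2.318 1.253 -2.000
step 14 ; ang: 0.319 -1.126 -0.975 0.997 ; w: -0.696 2.443 -0.211 -5.618 ; eef: 0.178 0.097 0.885 ; tau: 3.476 -3.107 0.695 2.000
step 15 ; ang: 0.306 -1.145 -0.974 1.084 ; w: -0.468 -3.668 -0.301 10.815 ; eef: 0.178 0.089 0.879 ; tau: -6.223 1.709 0.929 -2.000
step 16 ; ang: 0.296 -1.158 -0.987 1.106 ; w: -0.640 1.799 -0.430 -5.064 ; eef: 0.177 0.078 0.877 ; tau: 3.433 -2.504 0.957 2.000
step 17 ; ang: 0.283 -1.175 -0.987 1.185 ; w: -0.576 -3.009 -0.037 10.062 ; eef: 0.176 0.069 0.871 ; tau: -5.750 1.286 0.692 -2.000
step 18 ; ang: 0.273 -1.188 -0.999 1.209 ; w: -0.601 1.339 -0.589 -4.699 ; eef: 0.175 0.058 0.869 ; tau: 3.506 -2.051 1.150 2.000
step 19 ; ang: 0.259 -1.203 -0.998 1.282 ; w: -0.655 -2.497 0.156 9.432 ; eef: 0.174 0.050 0.864 ; tau: -5.270 0.986 0.516 -2.000
step 20 ; ang: 0.248 -1.215 -1.009 1.304 ; w: -0.566 0.995 -0.736 -4.491 ; eef: 0.173 0.039 0.861 ; tau: 3.689 -1.696 1.323 2.000
step 21 ; ang: 0.234 -1.228 -1.009 1.371 ; w: -0.710 -2.075 0.314 8.896 ; eef: 0.171 0.031 0.856 ; tau: -4.814 0.753 0.370 -2.000
step 22 ; ang: 0.223 -1.240 -1.019 1.393 ; w: -0.533 0.731 -0.847 -4.377 ; eef: 0.170 0.020 0.854 ; tau: 3.917 -1.411 1.452 2.000
step 23 ; ang: 0.209 -1.252 -1.019 1.454 ; w: -0.745 -1.729 0.437 8.418 ; eef: 0.168 0.012 0.849 ; tau: -4.372 0.575 0.254 -2.000
step 24 ; ang: 0.198 -1.262 -1.029 1.473 ; w: -0.498 0.520 -0.945 -4.345 ; eef: 0.167 0.001 0.847 ; tau: 4.182 -1.176 1.561 2.000
step 25 ; ang: 0.184 -1.273 -1.029 1.528 ; w: -0.762 -1.437 0.542 7.992 ; eef: 0.164 -0.007 0.843 ; tau: -3.967 0.431 0.153 -2.000
step 26 ; ang: 0.173 -1.283 -1.038 1.545 ; w: -0.457 0.343 -1.040 -4.372 ; eef: 0.163 -0.017 0.841 ; tau: 4.467 -0.978 1.663 2.000
step 27 ; ang: 0.160 -1.292 -1.039 1.595 ; w: -0.765 -1.184 0.641 7.615 ; eef: 0.161 -0.025 0.837 ; tau: -3.615 0.307 0.056 -2.000
step 28 ; ang: 0.149 -1.302 -1.047 1.608 ; w: -0.411 0.188 -1.139 -4.439 ; eef: 0.160 -0.035 0.835 ; tau: 4.757 -0.806 1.762 2.000
step 29 ; ang: 0.137 -1.310 -1.048 1.653 ; w: -0.758 -0.961 0.740 7.287 ; eef: 0.158 -0.042 0.831 ; tau: -3.323 0.196 -0.042 -2.000
step 30 ; ang: 0.127 -1.319 -1.057 1.663 ; w: -0.360 0.048 -1.240 -4.527 ; eef: 0.157 -0.051 0.829 ; tau: 5.039 -0.655 1.860 2.000
step 31 ; ang: 0.115 -1.326 -1.057 1.704 ; w: -0.743 -0.763 0.840 7.003 ; eef: 0.154 -0.059 0.826 ; tau: -3.089 0.094 -0.140 -2.000
step 32 ; ang: 0.105 -1.335 -1.066 1.710 ; w: -0.309 -0.064 -1.322 -4.624 ; eef: 0.154 -0.067 0.824 ; tau: 5.293 -0.536 1.940 2.000
step 33 ; ang: 0.094 -1.341 -1.066 1.747 ; w: -0.721 -0.591 0.927 6.756 ; eef: 0.151 -0.074 0.821 ; tau: -2.895 0.003 -0.226 -2.000
step 34 ; ang: 0.085 -1.349 -1.075 1.751 ; w: -0.258 -0.166 -1.394 -4.717 ; eef: 0.151 -0.082 0.819 ; tau: 5.520 -0.431 2.007 2.000
step 35 ; ang: 0.075 -1.355 -1.075 1.785 ; w: -0.694 -0.453 1.002 6.547 ; eef: 0.149 -0.088 0.817 ; tau: -2.737 -0.068 -0.303 -2.000
step 36 ; ang: 0.067 -1.363 -1.083 1.786 ; w: -0.206 -0.257 -1.472 -4.814 ; eef: 0.148 -0.096 0.815 ; tau: 5.732 -0.341 2.079 2.000
step 37 ; ang: 0.057 -1.368 -1.084 1.817 ; w: -0.665 -0.328 1.080 6.371 ; eef: 0.146 -0.102 0.813 ; tau: -2.622 -0.134 -0.381 -2.000
step 38 ; ang: 0.050 -1.375 -1.092 1.815 ; w: -0.154 -0.344 -1.560 -4.908 ; eef: 0.146 -0.109 0.811 ; tau: 5.929 -0.261 2.159 2.000
step 39 ; ang: 0.041 -1.381 -1.093 1.843 ; w: -0.637 -0.213 1.164 6.227 ; eef: 0.144 -0.114 0.809 ; tau: -2.549 -0.199 -0.463 -2.000
step 40 ; ang: 0.035 -1.388 -1.101 1.840 ; w: -0.102 -0.427 -1.653 -4.997 ; eef: 0.143 -0.121 0.807 ; tau: 6.111 -0.187 2.243 2.000
step 41 ; ang: 0.027 -1.392 -1.102 1.866 ; w: -0.609 -0.114 1.249 6.121 ; eef: 0.142 -0.125 0.805 ; tau: -2.514 -0.256 -0.547 -2.000
step 42 ; ang: 0.021 -1.399 -1.110 1.861 ; w: -0.054 -0.501 -1.742 -5.070 ; eef: 0.141 -0.132 0.804 ; tau: 6.270 -0.123 2.322 2.000
step 43 ; ang: 0.014 -1.404 -1.110 1.888 ; w: -0.589 -0.018 1.341 6.188 ; eef: 0.140 -0.135 0.801 ; tau: -2.600 -0.310 -0.639 -2.000
step 44 ; ang: 0.008 -1.411 -1.119 1.884 ; w: -0.017 -0.569 -1.826 -5.030 ; eef: 0.139 -0.141 0.800


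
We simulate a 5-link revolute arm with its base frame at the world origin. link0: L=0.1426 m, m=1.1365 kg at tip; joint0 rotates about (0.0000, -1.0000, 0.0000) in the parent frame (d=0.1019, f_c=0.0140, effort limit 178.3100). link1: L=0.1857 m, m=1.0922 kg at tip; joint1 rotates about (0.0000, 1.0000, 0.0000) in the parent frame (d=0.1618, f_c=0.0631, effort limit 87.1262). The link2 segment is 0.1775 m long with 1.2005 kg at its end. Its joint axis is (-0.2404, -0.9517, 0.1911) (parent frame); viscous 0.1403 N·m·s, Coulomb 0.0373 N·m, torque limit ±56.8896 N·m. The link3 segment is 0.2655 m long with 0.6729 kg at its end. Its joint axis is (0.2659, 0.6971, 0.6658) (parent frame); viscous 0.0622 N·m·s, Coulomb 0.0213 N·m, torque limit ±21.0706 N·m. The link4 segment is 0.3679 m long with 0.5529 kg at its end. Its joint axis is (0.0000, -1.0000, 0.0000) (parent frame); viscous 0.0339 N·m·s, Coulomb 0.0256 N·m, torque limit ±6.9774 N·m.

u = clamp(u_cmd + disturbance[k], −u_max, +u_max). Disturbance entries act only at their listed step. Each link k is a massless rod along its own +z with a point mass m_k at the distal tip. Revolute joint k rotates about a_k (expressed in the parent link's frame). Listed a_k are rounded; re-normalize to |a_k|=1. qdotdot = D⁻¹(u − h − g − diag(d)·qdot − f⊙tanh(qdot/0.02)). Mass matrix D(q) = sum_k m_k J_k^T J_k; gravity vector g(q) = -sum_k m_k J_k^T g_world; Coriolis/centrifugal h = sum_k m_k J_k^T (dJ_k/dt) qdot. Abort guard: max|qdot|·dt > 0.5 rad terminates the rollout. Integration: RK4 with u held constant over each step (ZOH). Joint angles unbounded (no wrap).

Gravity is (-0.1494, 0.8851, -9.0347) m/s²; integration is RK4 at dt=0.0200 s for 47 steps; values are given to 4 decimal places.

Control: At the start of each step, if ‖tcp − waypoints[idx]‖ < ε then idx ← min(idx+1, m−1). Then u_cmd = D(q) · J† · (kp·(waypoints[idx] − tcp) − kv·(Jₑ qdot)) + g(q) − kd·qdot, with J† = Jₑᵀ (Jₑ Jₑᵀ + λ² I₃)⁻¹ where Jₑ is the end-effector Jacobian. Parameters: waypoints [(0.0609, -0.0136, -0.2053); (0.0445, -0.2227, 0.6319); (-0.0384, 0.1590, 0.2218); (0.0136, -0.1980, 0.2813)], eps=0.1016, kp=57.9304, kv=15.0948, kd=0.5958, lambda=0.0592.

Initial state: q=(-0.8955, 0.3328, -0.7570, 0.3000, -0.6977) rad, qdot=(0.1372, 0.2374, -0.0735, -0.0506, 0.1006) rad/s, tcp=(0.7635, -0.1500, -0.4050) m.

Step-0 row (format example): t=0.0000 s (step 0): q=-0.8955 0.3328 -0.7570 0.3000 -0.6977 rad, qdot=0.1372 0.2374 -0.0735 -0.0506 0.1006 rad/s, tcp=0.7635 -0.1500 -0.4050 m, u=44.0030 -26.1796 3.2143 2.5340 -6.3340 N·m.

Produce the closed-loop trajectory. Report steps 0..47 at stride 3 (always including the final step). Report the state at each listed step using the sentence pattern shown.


t=0.0600 s (step 3): q=-0.8089 0.3212 -0.8294 0.3724 -0.7964 rad, qdot=2.3542 -0.4255 -2.1132 1.8608 -2.4566 rad/s, tcp=0.7061 -0.1394 -0.3892 m, u=20.2307 -13.0217 3.6923 -0.7476 -0.8546 N·m.
t=0.1200 s (step 6): q=-0.6512 0.2961 -0.9815 0.4765 -0.9416 rad, qdot=2.7585 -0.3619 -2.7937 1.5296 -2.2476 rad/s, tcp=0.6096 -0.1158 -0.3518 m, u=10.7942 -7.6951 3.3540 -1.2283 0.2761 N·m.
t=0.1800 s (step 9): q=-0.4907 0.2787 -1.1511 0.5528 -1.0603 rad, qdot=2.5731 -0.1987 -2.8009 1.0297 -1.7013 rad/s, tcp=0.5158 -0.0889 -0.3145 m, u=8.3428 -6.7332 3.9553 -1.5476 0.4744 N·m.
t=0.2400 s (step 12): q=-0.3450 0.2710 -1.3133 0.6019 -1.1479 rad, qdot=2.2901 -0.0571 -2.5893 0.6308 -1.2282 rad/s, tcp=0.4339 -0.0642 -0.2852 m, u=7.6396 -6.7788 4.6450 -1.6694 0.3377 N·m.
t=0.3000 s (step 15): q=-0.2166 0.2687 -1.4612 0.6305 -1.2107 rad, qdot=2.0033 -0.0271 -2.3424 0.3401 -0.8745 rad/s, tcp=0.3649 -0.0437 -0.2640 m, u=7.0456 -6.7051 5.0995 -1.6301 0.0961 N·m.
t=0.3600 s (step 18): q=-0.1028 0.2686 -1.5930 0.6441 -1.2557 rad, qdot=1.7780 -0.0238 -2.0747 0.1279 -0.6328 rad/s, tcp=0.3080 -0.0274 -0.2492 m, u=6.2235 -6.3854 5.2955 -1.5141 -0.1409 N·m.
t=0.4200 s (step 21): q=-0.0005 0.2691 -1.7084 0.6470 -1.2889 rad, qdot=1.6097 -0.0201 -1.8018 -0.0167 -0.4714 rad/s, tcp=0.2620 -0.0149 -0.2388 m, u=5.2387 -5.9129 5.3291 -1.3925 -0.3418 N·m.
t=0.4800 s (step 24): q=0.0924 0.2691 -1.8079 0.6433 -1.3139 rad, qdot=1.4616 -0.0402 -1.5535 -0.1116 -0.3694 rad/s, tcp=0.2253 -0.0053 -0.2315 m, u=4.1837 -5.3514 5.3025 -1.2975 -0.4941 N·m.
t=0.5400 s (step 27): q=0.1770 0.2685 -1.8930 0.6343 -1.3346 rad, qdot=1.3239 -0.0480 -1.3197 -0.1893 -0.3188 rad/s, tcp=0.1963 0.0020 -0.2265 m, u=3.1295 -4.7882 5.2660 -1.2054 -0.6061 N·m.
t=0.6000 s (step 30): q=0.2530 0.2674 -1.9646 0.6214 -1.3529 rad, qdot=1.1710 -0.0568 -1.1067 -0.2422 -0.2912 rad/s, tcp=0.1737 0.0072 -0.2230 m, u=2.1775 -4.2737 5.2446 -1.1327 -0.6930 N·m.
t=0.6600 s (step 33): q=0.3195 0.2664 -2.0238 0.6062 -1.3700 rad, qdot=1.0064 -0.0500 -0.9068 -0.2720 -0.2751 rad/s, tcp=0.1561 0.0108 -0.2208 m, u=25.0301 -25.3660 23.6098 -7.3175 -4.7477 N·m.
t=0.7200 s (step 36): q=0.4417 0.2258 -2.0311 0.4704 -1.5794 rad, qdot=2.4965 -1.3003 0.7686 -2.5003 -4.3860 rad/s, tcp=0.1524 0.0026 -0.1591 m, u=7.7086 -10.3809 11.8873 -2.8587 -0.9721 N·m.
t=0.7800 s (step 39): q=0.5912 0.1358 -1.9340 0.3474 -1.8072 rad, qdot=2.4218 -1.5845 2.3665 -1.7024 -3.0420 rad/s, tcp=0.1736 -0.0125 -0.0497 m, u=4.5482 -6.6186 7.3978 -2.0661 -1.1432 N·m.
t=0.8400 s (step 42): q=0.7215 0.0315 -1.7707 0.2508 -1.9358 rad, qdot=1.8571 -1.9404 2.9019 -1.5943 -1.2443 rad/s, tcp=0.1899 -0.0371 0.0750 m, u=1.1448 -2.9346 4.1441 -0.9355 -0.9796 N·m.
t=0.9000 s (step 45): q=0.8271 -0.0628 -1.5906 0.1585 -1.9600 rad, qdot=1.6890 -1.1097 2.9877 -1.4670 0.3295 rad/s, tcp=0.1863 -0.0694 0.2052 m, u=-7.2854 3.2236 -0.4616 0.5305 -0.6850 N·m.
t=0.9400 s (step 47): q=0.8800 -0.1148 -1.4857 0.1017 -1.9338 rad, qdot=1.3368 -0.8173 2.5173 -1.3090 0.9399 rad/s, tcp=0.1698 -0.0917 0.2879 m.


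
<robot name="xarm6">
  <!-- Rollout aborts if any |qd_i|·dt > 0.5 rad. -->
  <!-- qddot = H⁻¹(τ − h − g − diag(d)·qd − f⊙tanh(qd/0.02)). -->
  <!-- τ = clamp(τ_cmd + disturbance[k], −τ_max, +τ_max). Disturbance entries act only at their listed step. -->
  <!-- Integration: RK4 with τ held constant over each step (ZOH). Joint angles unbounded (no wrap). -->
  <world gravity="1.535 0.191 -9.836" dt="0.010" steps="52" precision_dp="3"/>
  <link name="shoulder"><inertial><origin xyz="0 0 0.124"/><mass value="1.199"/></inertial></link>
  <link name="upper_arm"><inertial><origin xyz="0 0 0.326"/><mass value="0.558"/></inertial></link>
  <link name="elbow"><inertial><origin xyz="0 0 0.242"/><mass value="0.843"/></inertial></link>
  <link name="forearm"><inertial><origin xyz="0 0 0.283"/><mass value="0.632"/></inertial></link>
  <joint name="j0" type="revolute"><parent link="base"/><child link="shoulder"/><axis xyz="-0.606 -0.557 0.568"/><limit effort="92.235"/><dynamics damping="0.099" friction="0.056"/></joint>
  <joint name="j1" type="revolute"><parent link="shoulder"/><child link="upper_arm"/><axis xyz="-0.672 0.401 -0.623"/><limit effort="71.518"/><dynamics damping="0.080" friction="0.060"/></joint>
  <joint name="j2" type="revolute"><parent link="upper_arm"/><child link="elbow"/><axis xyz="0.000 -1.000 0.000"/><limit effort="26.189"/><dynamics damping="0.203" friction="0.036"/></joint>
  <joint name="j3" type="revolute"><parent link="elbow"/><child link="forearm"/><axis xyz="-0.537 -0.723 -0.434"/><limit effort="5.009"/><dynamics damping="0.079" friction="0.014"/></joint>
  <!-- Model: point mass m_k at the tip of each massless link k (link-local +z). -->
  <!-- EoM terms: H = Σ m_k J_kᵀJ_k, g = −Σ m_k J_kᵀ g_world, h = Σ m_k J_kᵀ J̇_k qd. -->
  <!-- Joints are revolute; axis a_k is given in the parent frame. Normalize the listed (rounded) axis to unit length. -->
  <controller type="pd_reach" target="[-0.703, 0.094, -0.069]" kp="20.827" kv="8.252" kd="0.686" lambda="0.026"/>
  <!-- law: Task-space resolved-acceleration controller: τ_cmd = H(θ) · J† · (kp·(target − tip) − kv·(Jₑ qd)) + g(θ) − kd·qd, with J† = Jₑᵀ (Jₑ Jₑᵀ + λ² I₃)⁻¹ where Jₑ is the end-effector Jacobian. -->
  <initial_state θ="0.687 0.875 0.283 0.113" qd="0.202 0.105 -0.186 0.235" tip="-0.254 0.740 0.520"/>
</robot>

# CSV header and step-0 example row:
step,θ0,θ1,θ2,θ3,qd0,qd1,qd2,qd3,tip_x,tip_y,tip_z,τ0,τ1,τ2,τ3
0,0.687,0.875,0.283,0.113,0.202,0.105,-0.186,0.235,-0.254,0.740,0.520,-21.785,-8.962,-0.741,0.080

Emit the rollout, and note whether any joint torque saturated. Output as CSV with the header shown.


step,θ0,θ1,θ2,θ3,qd0,qd1,qd2,qd3,tip_x,tip_y,tip_z,τ0,τ1,τ2,τ3
1,0.685,0.876,0.289,0.118,-0.596,0.175,1.252,0.866,-0.255,0.740,0.518,-19.622,-8.792,-1.719,-0.466
2,0.676,0.878,0.305,0.131,-1.138,0.141,2.049,1.579,-0.257,0.739,0.515,-16.919,-8.861,-1.975,-1.020
3,0.663,0.879,0.328,0.149,-1.502,0.087,2.550,2.036,-0.258,0.737,0.512,-14.039,-8.994,-1.886,-1.353
4,0.647,0.880,0.355,0.170,-1.725,0.021,2.833,2.290,-0.260,0.734,0.509,-11.349,-9.108,-1.626,-1.522
5,0.629,0.880,0.384,0.194,-1.844,-0.044,2.976,2.385,-0.262,0.731,0.506,-9.023,-9.172,-1.313,-1.572
6,0.610,0.879,0.414,0.218,-1.889,-0.111,3.019,2.389,-0.265,0.726,0.502,-7.111,-9.176,-1.006,-1.562
7,0.592,0.877,0.444,0.241,-1.883,-0.175,3.000,2.339,-0.267,0.721,0.499,-5.587,-9.125,-0.736,-1.519
8,0.573,0.875,0.474,0.264,-1.845,-0.236,2.948,2.256,-0.269,0.715,0.496,-4.394,-9.030,-0.518,-1.462
9,0.555,0.873,0.503,0.286,-1.786,-0.292,2.878,2.158,-0.271,0.709,0.493,-3.475,-8.901,-0.354,-1.403
10,0.537,0.870,0.531,0.307,-1.714,-0.344,2.802,2.054,-0.274,0.703,0.491,-2.777,-8.748,-0.241,-1.348
11,0.521,0.866,0.559,0.327,-1.635,-0.391,2.724,1.952,-0.276,0.696,0.488,-2.256,-8.579,-0.174,-1.301
12,0.505,0.862,0.586,0.346,-1.552,-0.435,2.649,1.853,-0.279,0.690,0.485,-1.876,-8.399,-0.146,-1.263
13,0.490,0.857,0.612,0.364,-1.467,-0.475,2.577,1.759,-0.282,0.683,0.483,-1.608,-8.213,-0.151,-1.234
14,0.475,0.852,0.637,0.382,-1.381,-0.512,2.510,1.672,-0.286,0.676,0.480,-1.431,-8.022,-0.185,-1.214
15,0.462,0.847,0.662,0.398,-1.295,-0.547,2.447,1.590,-0.290,0.669,0.477,-1.325,-7.830,-0.242,-1.200
16,0.449,0.841,0.686,0.413,-1.210,-0.579,2.388,1.514,-0.294,0.661,0.474,-1.277,-7.638,-0.319,-1.193
17,0.438,0.835,0.710,0.428,-1.126,-0.608,2.333,1.442,-0.298,0.654,0.471,-1.275,-7.447,-0.410,-1.191
18,0.427,0.829,0.733,0.442,-1.043,-0.636,2.280,1.375,-0.303,0.647,0.468,-1.311,-7.257,-0.514,-1.193
19,0.417,0.823,0.755,0.456,-0.962,-0.661,2.230,1.312,-0.307,0.639,0.464,-1.377,-7.070,-0.628,-1.199
20,0.408,0.816,0.778,0.469,-0.882,-0.685,2.183,1.252,-0.313,0.632,0.461,-1.466,-6.885,-0.750,-1.207
21,0.399,0.809,0.799,0.481,-0.803,-0.708,2.136,1.195,-0.318,0.624,0.457,-1.576,-6.703,-0.878,-1.217
22,0.392,0.802,0.820,0.492,-0.726,-0.729,2.091,1.141,-0.323,0.616,0.453,-1.701,-6.524,-1.009,-1.228
23,0.385,0.794,0.841,0.504,-0.650,-0.748,2.047,1.090,-0.329,0.609,0.449,-1.838,-6.348,-1.144,-1.240
24,0.379,0.787,0.861,0.514,-0.576,-0.766,2.004,1.040,-0.335,0.601,0.444,-1.985,-6.174,-1.280,-1.252
25,0.373,0.779,0.881,0.524,-0.503,-0.783,1.961,0.992,-0.341,0.593,0.440,-2.139,-6.004,-1.417,-1.265
26,0.369,0.771,0.900,0.534,-0.432,-0.799,1.918,0.946,-0.347,0.586,0.435,-2.300,-5.837,-1.554,-1.277
27,0.365,0.763,0.919,0.543,-0.362,-0.814,1.875,0.902,-0.354,0.578,0.430,-2.465,-5.673,-1.690,-1.288
28,0.361,0.755,0.938,0.552,-0.293,-0.827,1.832,0.859,-0.360,0.570,0.425,-2.633,-5.512,-1.825,-1.300
29,0.359,0.747,0.956,0.561,-0.226,-0.840,1.789,0.817,-0.367,0.563,0.420,-2.803,-5.354,-1.957,-1.310
30,0.357,0.738,0.974,0.569,-0.160,-0.850,1.745,0.777,-0.373,0.555,0.415,-2.974,-5.199,-2.088,-1.319
31,0.356,0.730,0.991,0.576,-0.096,-0.860,1.702,0.738,-0.380,0.547,0.409,-3.146,-5.048,-2.216,-1.327
32,0.355,0.721,1.008,0.583,-0.033,-0.869,1.658,0.700,-0.387,0.539,0.404,-3.318,-4.901,-2.340,-1.335
33,0.355,0.712,1.024,0.590,0.027,-0.876,1.617,0.662,-0.394,0.532,0.398,-3.483,-4.756,-2.463,-1.340
34,0.355,0.703,1.040,0.597,0.084,-0.881,1.577,0.624,-0.400,0.524,0.392,-3.642,-4.614,-2.584,-1.344
35,0.356,0.695,1.055,0.603,0.139,-0.886,1.536,0.590,-0.407,0.516,0.386,-3.800,-4.477,-2.700,-1.349
36,0.358,0.686,1.071,0.608,0.194,-0.889,1.493,0.557,-0.414,0.508,0.380,-3.957,-4.344,-2.811,-1.353
37,0.360,0.677,1.085,0.614,0.247,-0.891,1.450,0.525,-0.421,0.501,0.374,-4.112,-4.215,-2.918,-1.356
38,0.363,0.668,1.100,0.619,0.299,-0.892,1.407,0.495,-0.428,0.493,0.368,-4.266,-4.090,-3.020,-1.358
39,0.366,0.659,1.113,0.624,0.350,-0.891,1.363,0.465,-0.434,0.485,0.361,-4.417,-3.970,-3.118,-1.359
40,0.370,0.650,1.127,0.628,0.399,-0.889,1.319,0.436,-0.441,0.478,0.355,-4.566,-3.854,-3.212,-1.359
41,0.374,0.641,1.140,0.632,0.446,-0.886,1.276,0.408,-0.448,0.470,0.348,-4.713,-3.743,-3.302,-1.358
42,0.379,0.632,1.152,0.636,0.492,-0.881,1.232,0.381,-0.454,0.463,0.342,-4.856,-3.636,-3.387,-1.357
43,0.384,0.624,1.164,0.640,0.536,-0.875,1.188,0.355,-0.461,0.455,0.335,-4.997,-3.534,-3.468,-1.355
44,0.390,0.615,1.176,0.644,0.578,-0.868,1.145,0.330,-0.467,0.447,0.328,-5.135,-3.437,-3.545,-1.352
45,0.396,0.606,1.187,0.647,0.619,-0.859,1.102,0.306,-0.473,0.440,0.322,-5.269,-3.344,-3.617,-1.349
46,0.402,0.598,1.198,0.650,0.658,-0.849,1.060,0.283,-0.479,0.433,0.315,-5.400,-3.257,-3.686,-1.345
47,0.409,0.589,1.209,0.652,0.695,-0.838,1.018,0.261,-0.486,0.425,0.308,-5.528,-3.175,-3.750,-1.341
48,0.416,0.581,1.219,0.655,0.730,-0.826,0.977,0.240,-0.492,0.418,0.301,-5.652,-3.098,-3.810,-1.337
49,0.423,0.573,1.228,0.657,0.764,-0.812,0.936,0.220,-0.497,0.411,0.294,-5.773,-3.026,-3.866,-1.333
50,0.431,0.565,1.237,0.659,0.795,-0.798,0.896,0.201,-0.503,0.404,0.288,-5.890,-2.960,-3.918,-1.328
51,0.439,0.557,1.246,0.661,0.825,-0.782,0.857,0.183,-0.509,0.396,0.281,-6.003,-2.899,-3.967,-1.323
52,0.448,0.549,1.254,0.663,0.853,-0.765,0.819,0.165,-0.514,0.389,0.274,,,,
# any joint saturated: no


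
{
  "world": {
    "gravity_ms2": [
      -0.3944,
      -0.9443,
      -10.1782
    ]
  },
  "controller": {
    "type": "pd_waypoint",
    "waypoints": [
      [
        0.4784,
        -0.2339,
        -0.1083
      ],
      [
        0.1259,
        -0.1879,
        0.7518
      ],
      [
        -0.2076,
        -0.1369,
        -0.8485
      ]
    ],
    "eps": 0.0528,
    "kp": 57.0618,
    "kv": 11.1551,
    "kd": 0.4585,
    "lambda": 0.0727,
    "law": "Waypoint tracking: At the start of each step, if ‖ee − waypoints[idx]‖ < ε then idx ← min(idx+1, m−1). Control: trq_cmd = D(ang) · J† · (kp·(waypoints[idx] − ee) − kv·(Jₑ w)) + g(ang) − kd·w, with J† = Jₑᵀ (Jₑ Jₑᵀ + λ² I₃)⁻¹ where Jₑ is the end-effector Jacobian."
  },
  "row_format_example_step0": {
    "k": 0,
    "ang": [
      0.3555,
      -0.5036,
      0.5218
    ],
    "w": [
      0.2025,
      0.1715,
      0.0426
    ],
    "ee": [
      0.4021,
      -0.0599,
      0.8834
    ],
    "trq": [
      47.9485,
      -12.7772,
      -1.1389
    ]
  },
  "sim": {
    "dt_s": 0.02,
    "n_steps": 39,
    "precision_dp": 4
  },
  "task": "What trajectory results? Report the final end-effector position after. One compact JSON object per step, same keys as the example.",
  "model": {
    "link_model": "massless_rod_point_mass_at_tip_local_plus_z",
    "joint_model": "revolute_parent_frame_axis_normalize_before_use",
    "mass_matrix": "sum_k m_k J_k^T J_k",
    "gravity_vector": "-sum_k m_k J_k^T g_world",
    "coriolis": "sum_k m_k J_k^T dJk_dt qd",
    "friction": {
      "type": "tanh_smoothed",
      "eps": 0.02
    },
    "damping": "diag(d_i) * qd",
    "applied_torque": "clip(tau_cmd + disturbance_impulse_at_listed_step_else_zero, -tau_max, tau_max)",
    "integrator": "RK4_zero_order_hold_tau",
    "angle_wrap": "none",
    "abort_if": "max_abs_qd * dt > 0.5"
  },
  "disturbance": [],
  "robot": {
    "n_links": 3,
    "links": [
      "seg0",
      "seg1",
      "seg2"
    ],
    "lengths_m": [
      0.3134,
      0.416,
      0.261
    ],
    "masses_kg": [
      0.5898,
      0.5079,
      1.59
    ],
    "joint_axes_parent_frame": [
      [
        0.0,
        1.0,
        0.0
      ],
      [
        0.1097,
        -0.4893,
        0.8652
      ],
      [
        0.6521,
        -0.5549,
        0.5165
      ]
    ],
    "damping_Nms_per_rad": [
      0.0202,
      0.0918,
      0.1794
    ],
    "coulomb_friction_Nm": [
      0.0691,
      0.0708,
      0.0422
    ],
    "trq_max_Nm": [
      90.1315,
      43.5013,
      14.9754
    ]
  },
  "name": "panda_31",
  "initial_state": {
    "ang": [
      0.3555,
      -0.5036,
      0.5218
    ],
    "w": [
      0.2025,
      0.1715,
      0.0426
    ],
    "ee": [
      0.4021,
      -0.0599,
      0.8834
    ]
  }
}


{"k":1,"ang":[0.365,-0.5202,0.5555],"w":[0.7795,-1.6859,3.2517],"ee":[0.4084,-0.0642,0.8778],"trq":[35.337,-8.5481,-1.8491]}
{"k":2,"ang":[0.3921,-0.5365,0.6349],"w":[1.8526,-0.1719,4.6393],"ee":[0.4214,-0.0744,0.8647],"trq":[24.9683,-6.3192,-1.2055]}
{"k":3,"ang":[0.4325,-0.5461,0.7372],"w":[2.1668,-0.875,5.5613],"ee":[0.4398,-0.0878,0.845],"trq":[16.2222,-3.481,-0.392]}
{"k":4,"ang":[0.4818,-0.5516,0.8515],"w":[2.7084,0.088,5.857],"ee":[0.4619,-0.1031,0.8191],"trq":[8.5733,-1.922,0.4317]}
{"k":5,"ang":[0.5376,-0.5527,0.9718],"w":[2.8897,-0.113,6.1363],"ee":[0.4861,-0.1192,0.7875],"trq":[2.1803,-0.3293,0.8944]}
{"k":6,"ang":[0.5977,-0.5501,1.0943],"w":[3.1025,0.2809,6.1211],"ee":[0.5112,-0.1358,0.7505],"trq":[-3.5246,0.5796,1.1467]}
{"k":7,"ang":[0.6604,-0.5449,1.2165],"w":[3.1782,0.2893,6.0823],"ee":[0.5361,-0.1522,0.7089],"trq":[-8.4378,1.3097,1.0901]}
{"k":8,"ang":[0.7244,-0.5378,1.3364],"w":[3.2281,0.4626,5.9017],"ee":[0.5599,-0.1679,0.6635],"trq":[-12.8045,1.6945,0.8452]}
{"k":9,"ang":[0.7888,-0.5278,1.452],"w":[3.2244,0.5831,5.6628],"ee":[0.582,-0.1824,0.615],"trq":[-16.5798,1.893,0.4295]}
{"k":10,"ang":[0.8528,-0.5155,1.5624],"w":[3.1824,0.6955,5.3724],"ee":[0.6018,-0.1957,0.5645],"trq":[-19.7974,1.9407,-0.0943]}
{"k":11,"ang":[0.9156,-0.501,1.6665],"w":[3.1077,0.7964,5.0506],"ee":[0.619,-0.2074,0.5129],"trq":[-22.4802,1.8871,-0.6761]}
{"k":12,"ang":[0.9767,-0.4846,1.7641],"w":[3.0048,0.8849,4.7151],"ee":[0.6334,-0.2174,0.4611],"trq":[-24.6624,1.7722,-1.2737]}
{"k":13,"ang":[1.0355,-0.4664,1.8549],"w":[2.8771,0.961,4.3824],"ee":[0.645,-0.2259,0.4099],"trq":[-26.3867,1.6279,-1.8551]}
{"k":14,"ang":[1.0915,-0.4468,1.9392],"w":[2.7271,1.0261,4.0669],"ee":[0.6537,-0.2328,0.3601],"trq":[-27.7006,1.4773,-2.3987]}
{"k":15,"ang":[1.1443,-0.4259,2.0175],"w":[2.5565,1.083,3.7808],"ee":[0.6598,-0.2382,0.3123],"trq":[-28.6528,1.3361,-2.8921]}
{"k":16,"ang":[1.1936,-0.4038,2.0904],"w":[2.3666,1.1354,3.5335],"ee":[0.6634,-0.2423,0.2668],"trq":[-29.2893,1.2132,-3.33]}
{"k":17,"ang":[1.2389,-0.3806,2.1588],"w":[2.1587,1.1861,3.3317],"ee":[0.6648,-0.2452,0.2242],"trq":[-29.6454,1.1119,-3.7116]}
{"k":18,"ang":[1.2798,-0.3564,2.2236],"w":[1.9344,1.2355,3.1779],"ee":[0.6641,-0.247,0.1846],"trq":[-29.733,1.0293,-4.0379]}
{"k":19,"ang":[1.3162,-0.3312,2.2859],"w":[1.6966,1.2794,3.0699],"ee":[0.6619,-0.2477,0.1483],"trq":[-29.5173,0.9535,-4.3095]}
{"k":20,"ang":[1.3477,-0.3052,2.3463],"w":[1.4511,1.305,2.9978],"ee":[0.6583,-0.2473,0.1153],"trq":[-28.8917,0.8592,-4.5228]}
{"k":21,"ang":[1.3744,-0.2791,2.4054],"w":[1.2089,1.2883,2.9402],"ee":[0.6538,-0.246,0.0857],"trq":[-27.6935,0.7112,-4.6679]}
{"k":22,"ang":[1.3964,-0.2541,2.4632],"w":[0.9885,1.1974,2.8599],"ee":[0.6489,-0.2437,0.0594],"trq":[-25.8457,0.4899,-4.7294]}
{"k":23,"ang":[1.4145,-0.2319,2.5188],"w":[0.8132,1.0112,2.7104],"ee":[0.6439,-0.2405,0.0362],"trq":[-23.5862,0.2322,-4.6947]}
{"k":24,"ang":[1.4296,-0.2143,2.5704],"w":[0.6996,0.7462,2.461],"ee":[0.6394,-0.2368,0.016],"trq":[-21.4412,0.0222,-4.5693]}
{"k":25,"ang":[1.4431,-0.2023,2.6162],"w":[0.6446,0.4523,2.1257],"ee":[0.6353,-0.2331,-0.0018],"trq":[-19.8312,-0.082,-4.3815]}
{"k":26,"ang":[1.4558,-0.196,2.655],"w":[0.6281,0.1738,1.7577],"ee":[0.6319,-0.2297,-0.0175],"trq":[-18.8306,-0.0836,-4.1721]}
{"k":27,"ang":[1.4684,-0.195,2.6866],"w":[0.6316,-0.0385,1.3952],"ee":[0.6289,-0.2269,-0.0314],"trq":[-18.3106,-0.033,-3.9679]}
{"k":28,"ang":[1.4812,-0.1963,2.7108],"w":[0.6499,-0.1031,1.0322],"ee":[0.6263,-0.2248,-0.0439],"trq":[-18.1219,-0.0058,-3.772]}
{"k":29,"ang":[1.4941,-0.2,2.7293],"w":[0.6361,-0.2609,0.8253],"ee":[0.6241,-0.2233,-0.0552],"trq":[-18.0038,0.0805,-3.6534]}
{"k":30,"ang":[1.5066,-0.2064,2.7442],"w":[0.6167,-0.3804,0.6601],"ee":[0.6219,-0.2223,-0.0655],"trq":[-17.9575,0.1574,-3.5553]}
{"k":31,"ang":[1.5187,-0.2149,2.7561],"w":[0.5904,-0.4724,0.5363],"ee":[0.6198,-0.2216,-0.0748],"trq":[-17.9351,0.2216,-3.477]}
{"k":32,"ang":[1.5302,-0.225,2.7659],"w":[0.5583,-0.5403,0.4457],"ee":[0.6178,-0.2213,-0.0833],"trq":[-17.9125,0.2708,-3.414]}
{"k":33,"ang":[1.541,-0.2363,2.7742],"w":[0.5215,-0.5886,0.3812],"ee":[0.6158,-0.2212,-0.091],"trq":[-17.8771,0.306,-3.3627]}
{"k":34,"ang":[1.551,-0.2484,2.7813],"w":[0.4814,-0.6212,0.337],"ee":[0.6138,-0.2213,-0.0979],"trq":[-17.8235,0.3288,-3.3197]}
{"k":35,"ang":[1.5602,-0.2611,2.7878],"w":[0.4392,-0.6415,0.3082],"ee":[0.612,-0.2215,-0.1042],"trq":[-17.7505,0.3414,-3.2827]}
{"k":36,"ang":[1.5686,-0.274,2.7938],"w":[0.396,-0.6524,0.2907],"ee":[0.6101,-0.2218,-0.1098],"trq":[-17.6591,0.3457,-3.25]}
{"k":37,"ang":[1.5761,-0.2871,2.7995],"w":[0.3526,-0.656,0.2817],"ee":[0.6084,-0.2221,-0.1148],"trq":[-17.5518,0.3435,-3.2204]}
{"k":38,"ang":[1.5827,-0.3002,2.8051],"w":[0.3097,-0.6544,0.2785],"ee":[0.6067,-0.2224,-0.1192],"trq":[-17.4313,0.3365,-3.193]}
{"k":39,"ang":[1.5885,-0.3133,2.8107],"w":[0.268,-0.6488,0.2795],"ee":[0.605,-0.2228,-0.1231]}
{"summary": "final ee position (m): 0.6050 -0.2228 -0.1231"}


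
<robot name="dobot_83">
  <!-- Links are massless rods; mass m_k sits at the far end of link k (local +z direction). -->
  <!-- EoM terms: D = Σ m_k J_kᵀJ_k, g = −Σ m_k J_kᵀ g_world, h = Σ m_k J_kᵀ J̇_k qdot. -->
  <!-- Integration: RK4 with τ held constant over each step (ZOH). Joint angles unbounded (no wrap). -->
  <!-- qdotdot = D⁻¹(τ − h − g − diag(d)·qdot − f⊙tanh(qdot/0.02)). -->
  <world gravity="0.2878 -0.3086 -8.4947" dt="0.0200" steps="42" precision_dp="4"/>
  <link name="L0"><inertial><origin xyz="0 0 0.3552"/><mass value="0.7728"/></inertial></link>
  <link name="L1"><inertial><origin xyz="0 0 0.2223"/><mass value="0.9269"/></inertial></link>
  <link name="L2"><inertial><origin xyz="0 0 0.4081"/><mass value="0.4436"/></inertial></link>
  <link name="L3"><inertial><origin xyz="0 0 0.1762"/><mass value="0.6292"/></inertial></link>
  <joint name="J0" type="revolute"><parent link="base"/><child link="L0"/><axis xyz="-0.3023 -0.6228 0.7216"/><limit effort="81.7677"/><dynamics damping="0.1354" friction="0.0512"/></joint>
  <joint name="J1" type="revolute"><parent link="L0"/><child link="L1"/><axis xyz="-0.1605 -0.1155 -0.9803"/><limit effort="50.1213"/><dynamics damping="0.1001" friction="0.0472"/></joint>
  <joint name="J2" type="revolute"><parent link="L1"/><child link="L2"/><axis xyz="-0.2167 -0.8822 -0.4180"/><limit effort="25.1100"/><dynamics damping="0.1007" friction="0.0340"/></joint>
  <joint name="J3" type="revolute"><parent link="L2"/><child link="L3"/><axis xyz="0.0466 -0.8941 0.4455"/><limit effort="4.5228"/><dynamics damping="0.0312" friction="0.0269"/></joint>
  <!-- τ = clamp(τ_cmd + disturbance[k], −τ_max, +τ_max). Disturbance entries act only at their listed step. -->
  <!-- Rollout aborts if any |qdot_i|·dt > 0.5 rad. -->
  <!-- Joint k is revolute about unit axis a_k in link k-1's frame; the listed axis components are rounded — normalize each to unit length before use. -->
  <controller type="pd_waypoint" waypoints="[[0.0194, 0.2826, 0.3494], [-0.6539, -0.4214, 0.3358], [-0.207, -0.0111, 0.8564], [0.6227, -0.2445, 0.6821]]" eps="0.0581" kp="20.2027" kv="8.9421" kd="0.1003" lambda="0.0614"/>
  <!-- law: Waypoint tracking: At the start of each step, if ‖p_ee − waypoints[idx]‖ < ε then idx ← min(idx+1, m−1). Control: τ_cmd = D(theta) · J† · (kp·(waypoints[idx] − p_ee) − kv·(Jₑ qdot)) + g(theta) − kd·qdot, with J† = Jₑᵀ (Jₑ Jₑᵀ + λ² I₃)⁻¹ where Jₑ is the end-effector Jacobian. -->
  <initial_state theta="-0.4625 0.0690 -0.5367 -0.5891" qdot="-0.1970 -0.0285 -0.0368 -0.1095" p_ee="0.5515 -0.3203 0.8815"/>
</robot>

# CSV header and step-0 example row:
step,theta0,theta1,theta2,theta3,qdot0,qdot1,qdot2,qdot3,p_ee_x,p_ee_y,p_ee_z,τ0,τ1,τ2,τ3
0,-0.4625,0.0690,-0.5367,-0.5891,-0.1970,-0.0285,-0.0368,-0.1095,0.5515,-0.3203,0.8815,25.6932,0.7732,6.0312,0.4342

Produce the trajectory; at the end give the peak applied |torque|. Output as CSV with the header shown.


step,theta0,theta1,theta2,theta3,qdot0,qdot1,qdot2,qdot3,p_ee_x,p_ee_y,p_ee_z,τ0,τ1,τ2,τ3
1,-0.4582,0.0814,-0.5459,-0.6054,0.6183,1.2172,-0.8597,-1.5175,0.5515,-0.3203,0.8779,22.3419,0.6618,5.6273,0.5975
2,-0.4392,0.1134,-0.5699,-0.6436,1.2788,1.9463,-1.5402,-2.2690,0.5486,-0.3152,0.8724,19.0884,0.5811,5.1236,0.6488
3,-0.4084,0.1559,-0.6061,-0.6929,1.8060,2.2875,-2.0836,-2.6351,0.5431,-0.3057,0.8657,15.9836,0.5328,4.5921,0.6466
4,-0.3683,0.2026,-0.6518,-0.7473,2.2108,2.3813,-2.4947,-2.7759,0.5353,-0.2924,0.8581,13.1172,0.5155,4.0928,0.6254
5,-0.3211,0.2497,-0.7045,-0.8032,2.5050,2.3347,-2.7829,-2.7876,0.5255,-0.2760,0.8499,10.5601,0.5253,3.6641,0.6039
6,-0.2691,0.2951,-0.7619,-0.8586,2.7033,2.2152,-2.9633,-2.7287,0.5139,-0.2570,0.8410,8.3414,0.5569,3.3223,0.5903
7,-0.2138,0.3377,-0.8220,-0.9124,2.8223,2.0623,-3.0551,-2.6329,0.5009,-0.2363,0.8316,6.4534,0.6040,3.0675,0.5866
8,-0.1569,0.3772,-0.8832,-0.9641,2.8782,1.8976,-3.0788,-2.5182,0.4867,-0.2142,0.8216,4.8669,0.6610,2.8908,0.5913
9,-0.0993,0.4134,-0.9445,-1.0134,2.8856,1.7329,-3.0530,-2.3934,0.4715,-0.1913,0.8112,3.5436,0.7233,2.7793,0.6016
10,-0.0419,0.4463,-1.0048,-1.0601,2.8564,1.5740,-2.9930,-2.2633,0.4557,-0.1681,0.8004,2.4438,0.7872,2.7198,0.6147
11,0.0146,0.4762,-1.0637,-1.1042,2.8003,1.4238,-2.9106,-2.1305,0.4394,-0.1447,0.7893,1.5310,0.8503,2.7003,0.6285
12,0.0698,0.5032,-1.1209,-1.1456,2.7248,1.2834,-2.8145,-1.9968,0.4229,-0.1216,0.7779,0.7729,0.9113,2.7103,0.6412
13,0.1234,0.5274,-1.1760,-1.1844,2.6354,1.1531,-2.7107,-1.8638,0.4062,-0.0989,0.7663,0.1421,0.9691,2.7416,0.6520
14,0.1751,0.5492,-1.2291,-1.2205,2.5366,1.0326,-2.6032,-1.7330,0.3896,-0.0768,0.7546,-0.3845,1.0235,2.7876,0.6602
15,0.2247,0.5687,-1.2799,-1.2540,2.4316,0.9214,-2.4948,-1.6058,0.3731,-0.0553,0.7427,-0.8256,1.0745,2.8432,0.6657
16,0.2722,0.5860,-1.3287,-1.2850,2.3230,0.8189,-2.3871,-1.4833,0.3569,-0.0347,0.7308,-1.1968,1.1220,2.9044,0.6687
17,0.3175,0.6014,-1.3753,-1.3137,2.2125,0.7244,-2.2813,-1.3664,0.3410,-0.0148,0.7189,-1.5105,1.1664,2.9684,0.6692
18,0.3606,0.6149,-1.4198,-1.3400,2.1017,0.6374,-2.1781,-1.2558,0.3256,0.0042,0.7069,-1.7771,1.2078,3.0329,0.6675
19,0.4015,0.6268,-1.4623,-1.3642,1.9917,0.5573,-2.0778,-1.1520,0.3105,0.0223,0.6951,-2.0046,1.2467,3.0964,0.6639
20,0.4403,0.6371,-1.5028,-1.3864,1.8833,0.4835,-1.9806,-1.0552,0.2959,0.0395,0.6833,-2.1997,1.2830,3.1579,0.6588
21,0.4768,0.6461,-1.5414,-1.4067,1.7772,0.4155,-1.8867,-0.9655,0.2818,0.0558,0.6716,-2.3677,1.3171,3.2164,0.6524
22,0.5113,0.6537,-1.5782,-1.4253,1.6739,0.3530,-1.7961,-0.8826,0.2682,0.0713,0.6601,-2.5130,1.3492,3.2716,0.6449
23,0.5438,0.6602,-1.6132,-1.4422,1.5738,0.2955,-1.7088,-0.8065,0.2551,0.0859,0.6488,-2.6388,1.3792,3.3229,0.6366
24,0.5743,0.6655,-1.6465,-1.4578,1.4771,0.2428,-1.6249,-0.7368,0.2426,0.0998,0.6376,-2.7481,1.4073,3.3704,0.6276
25,0.6029,0.6698,-1.6781,-1.4719,1.3841,0.1945,-1.5442,-0.6732,0.2306,0.1128,0.6266,-2.8432,1.4336,3.4140,0.6180
26,0.6296,0.6733,-1.7082,-1.4849,1.2949,0.1504,-1.4669,-0.6153,0.2190,0.1251,0.6159,-2.9259,1.4581,3.4535,0.6081
27,0.6546,0.6758,-1.7367,-1.4967,1.2095,0.1102,-1.3928,-0.5627,0.2080,0.1366,0.6054,-2.9978,1.4808,3.4892,0.5978
28,0.6780,0.6776,-1.7639,-1.5076,1.1281,0.0737,-1.3218,-0.5150,0.1975,0.1475,0.5952,-3.0601,1.5017,3.5212,0.5873
29,0.6998,0.6788,-1.7896,-1.5175,1.0506,0.0409,-1.2542,-0.4716,0.1875,0.1576,0.5852,-3.1140,1.5209,3.5496,0.5767
30,0.7200,0.6793,-1.8140,-1.5266,0.9777,0.0142,-1.1918,-0.4285,0.1780,0.1672,0.5755,-3.1579,1.5371,3.5747,0.5657
31,0.7389,0.6794,-1.8373,-1.5347,0.9112,0.0001,-1.1392,-0.3776,0.1690,0.1761,0.5661,-3.1874,1.5474,3.5967,0.5538
32,0.7565,0.6793,-1.8596,-1.5418,0.8499,-0.0062,-1.0926,-0.3277,0.1604,0.1845,0.5569,-3.2095,1.5537,3.6158,0.5423
33,0.7729,0.6791,-1.8809,-1.5480,0.7926,-0.0097,-1.0481,-0.2850,0.1523,0.1922,0.5480,-3.2295,1.5582,3.6319,0.5320
34,0.7882,0.6789,-1.9015,-1.5534,0.7387,-0.0121,-1.0048,-0.2497,0.1446,0.1995,0.5395,-3.2484,1.5617,3.6451,0.5227
35,0.8025,0.6786,-1.9211,-1.5581,0.6881,-0.0140,-0.9627,-0.2203,0.1373,0.2062,0.5312,-3.2661,1.5645,3.6557,0.5142
36,0.8158,0.6783,-1.9399,-1.5623,0.6404,-0.0155,-0.9217,-0.1957,0.1304,0.2124,0.5232,-3.2824,1.5669,3.6639,0.5061
37,0.8281,0.6780,-1.9580,-1.5660,0.5955,-0.0167,-0.8820,-0.1747,0.1239,0.2182,0.5154,-3.2969,1.5688,3.6698,0.4985
38,0.8396,0.6776,-1.9752,-1.5694,0.5534,-0.0175,-0.8436,-0.1566,0.1178,0.2235,0.5080,-3.3096,1.5703,3.6737,0.4911
39,0.8502,0.6772,-1.9917,-1.5724,0.5138,-0.0180,-0.8066,-0.1409,0.1119,0.2285,0.5008,-3.3206,1.5714,3.6758,0.4839
40,0.8601,0.6769,-2.0075,-1.5751,0.4766,-0.0182,-0.7709,-0.1271,0.1064,0.2331,0.4939,-3.3298,1.5721,3.6763,0.4770
41,0.8693,0.6765,-2.0225,-1.5775,0.4417,-0.0182,-0.7366,-0.1148,0.1013,0.2374,0.4873,-3.3374,1.5725,3.6753,0.4701
42,0.8778,0.6761,-2.0369,-1.5797,0.4091,-0.0180,-0.7036,-0.1040,0.0964,0.2413,0.4810,,,,
# max |τ| (N·m): 25.6932
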